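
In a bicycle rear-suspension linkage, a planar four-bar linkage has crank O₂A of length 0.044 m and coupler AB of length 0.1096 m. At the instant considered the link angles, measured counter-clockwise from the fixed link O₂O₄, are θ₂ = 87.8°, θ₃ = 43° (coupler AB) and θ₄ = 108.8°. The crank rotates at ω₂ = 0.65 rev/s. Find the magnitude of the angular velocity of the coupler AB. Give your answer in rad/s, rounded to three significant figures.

ω₂ = 4.084 rad/s (from 0.65 rev/s).
Differentiating the loop-closure r₂e^{iθ₂}+r₃e^{iθ₃}=r₁+r₄e^{iθ₄} gives r₂ω₂e^{iθ₂}+r₃ω₃e^{iθ₃}=r₄ω₄e^{iθ₄}.
Eliminating the other unknown: ω₃ = r₂ω₂ sin(θ₄−θ₂) / [r₃ sin(θ₃−θ₄)].
Numerator sine = +0.35837; denominator sine = -0.91212.
Result = 0.044·4.084·(+0.35837) / (0.1096·(-0.91212)) = -0.64419 rad/s; magnitude 0.64419 rad/s.

0.644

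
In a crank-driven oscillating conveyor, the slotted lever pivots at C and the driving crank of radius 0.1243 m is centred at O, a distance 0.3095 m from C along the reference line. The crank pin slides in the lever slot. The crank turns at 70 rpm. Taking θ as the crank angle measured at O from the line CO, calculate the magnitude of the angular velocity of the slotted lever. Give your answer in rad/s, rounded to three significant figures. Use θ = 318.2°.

1.92

ω = 7.33 rad/s (from 70 rpm).
Crank pin A relative to C: A = (d + r cosθ, r sinθ); lever angle φ = atan2(r sinθ, d + r cosθ).
Differentiating tanφ: φ̇ = rω(d cosθ + r)/(d² + r² + 2dr cosθ).
d² + r² + 2dr cosθ = |CA|² = 0.168599 m²;  d cosθ + r = +0.35502 m.
|ω_lever| = |0.1243·7.33·+0.35502| / 0.168599 = 1.9187 rad/s.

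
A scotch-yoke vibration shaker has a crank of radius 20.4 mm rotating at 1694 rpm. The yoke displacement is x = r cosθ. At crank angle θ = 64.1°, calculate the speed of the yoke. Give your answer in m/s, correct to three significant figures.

3.26

ω = 177.4 rad/s (from 1694 rpm).
x = r cosθ ⇒ ẋ = −rω sinθ.
|v| = rω|sinθ| = 0.0204·177.4·|sin 64.1°| = 3.2554 m/s.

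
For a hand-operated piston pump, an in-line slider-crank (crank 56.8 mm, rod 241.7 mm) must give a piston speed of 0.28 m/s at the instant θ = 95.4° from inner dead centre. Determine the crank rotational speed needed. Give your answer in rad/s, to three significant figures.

5.07

For an in-line slider-crank, |v_piston| = rω|sinθ|·[1 + r cosθ/√(L² − r² sin²θ)].
With r = 0.0568 m, L = 0.2417 m, θ = 95.4°: the bracketed kinematic factor |dx/dθ| = 0.055262 m.
ω = v/|dx/dθ| = 0.28/0.055262 = 5.0668 rad/s.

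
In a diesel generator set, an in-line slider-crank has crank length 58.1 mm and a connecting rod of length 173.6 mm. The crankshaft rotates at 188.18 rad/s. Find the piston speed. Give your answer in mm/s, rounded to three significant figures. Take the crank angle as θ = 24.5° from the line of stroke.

5930

ω = 188.2 rad/s
For an in-line slider-crank, x = r cosθ + √(L² − r² sin²θ), so v = −rω sinθ·[1 + r cosθ/√(L² − r² sin²θ)].
With r = 0.0581 m, L = 0.1736 m, θ = 24.5°: √(L² − r² sin²θ) = 0.17192 m.
v = −0.0581·188.2·0.41469·[1 + 0.0581·0.90996/0.17192] = -5.9282 m/s.
|v| = 5.9282 m/s = 5928.2 mm/s.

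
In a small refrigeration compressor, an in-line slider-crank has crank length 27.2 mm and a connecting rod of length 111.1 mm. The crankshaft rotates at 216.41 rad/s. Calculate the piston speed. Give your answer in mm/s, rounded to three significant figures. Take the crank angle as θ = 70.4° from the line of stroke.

ω = 216.4 rad/s
For an in-line slider-crank, x = r cosθ + √(L² − r² sin²θ), so v = −rω sinθ·[1 + r cosθ/√(L² − r² sin²θ)].
With r = 0.0272 m, L = 0.1111 m, θ = 70.4°: √(L² − r² sin²θ) = 0.1081 m.
v = −0.0272·216.4·0.94206·[1 + 0.0272·0.33545/0.1081] = -6.0133 m/s.
|v| = 6.0133 m/s = 6013.3 mm/s.

6010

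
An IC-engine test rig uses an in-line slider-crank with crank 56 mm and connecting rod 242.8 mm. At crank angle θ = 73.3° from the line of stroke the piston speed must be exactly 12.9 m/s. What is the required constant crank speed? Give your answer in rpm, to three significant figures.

2150

For an in-line slider-crank, |v_piston| = rω|sinθ|·[1 + r cosθ/√(L² − r² sin²θ)].
With r = 0.056 m, L = 0.2428 m, θ = 73.3°: the bracketed kinematic factor |dx/dθ| = 0.057283 m.
ω = v/|dx/dθ| = 12.9/0.057283 = 225.2 rad/s.
N = 60ω/(2π) = 2150.5 rpm.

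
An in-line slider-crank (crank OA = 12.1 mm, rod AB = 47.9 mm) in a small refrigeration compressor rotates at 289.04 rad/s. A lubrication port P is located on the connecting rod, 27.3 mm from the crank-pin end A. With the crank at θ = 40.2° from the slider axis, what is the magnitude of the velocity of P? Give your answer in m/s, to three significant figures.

2.76

ω = 289 rad/s.  Crank-pin speed |V_A| = rω = 3.4974 m/s, perpendicular to OA.
Rod angle: sinφ = −(r/L) sinθ ⇒ φ = -9.384°; ω_rod = −rω cosθ/√(L²−r²sin²θ) = -56.524 rad/s.
V_P = V_A + ω_rod × AP, with AP = 0.0273 m along the rod.
Components: V_Px = −rω sinθ − a·ω_rod·sinφ = -2.509 m/s;  V_Py = rω cosθ + a·ω_rod·cosφ = +1.1488 m/s.
|V_P| = √(V_Px² + V_Py²) = 2.7595 m/s.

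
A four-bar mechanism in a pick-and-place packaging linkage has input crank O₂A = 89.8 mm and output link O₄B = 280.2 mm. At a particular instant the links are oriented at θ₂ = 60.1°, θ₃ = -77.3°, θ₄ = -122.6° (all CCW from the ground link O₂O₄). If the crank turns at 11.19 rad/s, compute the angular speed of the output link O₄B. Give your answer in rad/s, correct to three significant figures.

3.42

ω₂ = 11.19 rad/s
Differentiating the loop-closure r₂e^{iθ₂}+r₃e^{iθ₃}=r₁+r₄e^{iθ₄} gives r₂ω₂e^{iθ₂}+r₃ω₃e^{iθ₃}=r₄ω₄e^{iθ₄}.
Eliminating the other unknown: ω₄ = r₂ω₂ sin(θ₂−θ₃) / [r₄ sin(θ₄−θ₃)].
Numerator sine = +0.67688; denominator sine = -0.71080.
Result = 0.0898·11.19·(+0.67688) / (0.2802·(-0.71080)) = -3.4151 rad/s; magnitude 3.4151 rad/s.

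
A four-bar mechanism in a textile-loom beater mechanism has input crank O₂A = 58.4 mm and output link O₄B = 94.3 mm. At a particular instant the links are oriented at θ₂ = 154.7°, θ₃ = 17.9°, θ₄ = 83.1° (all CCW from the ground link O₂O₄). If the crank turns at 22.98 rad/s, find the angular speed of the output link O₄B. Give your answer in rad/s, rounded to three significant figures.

10.7

ω₂ = 22.98 rad/s
Differentiating the loop-closure r₂e^{iθ₂}+r₃e^{iθ₃}=r₁+r₄e^{iθ₄} gives r₂ω₂e^{iθ₂}+r₃ω₃e^{iθ₃}=r₄ω₄e^{iθ₄}.
Eliminating the other unknown: ω₄ = r₂ω₂ sin(θ₂−θ₃) / [r₄ sin(θ₄−θ₃)].
Numerator sine = +0.68455; denominator sine = +0.90778.
Result = 0.0584·22.98·(+0.68455) / (0.0943·(+0.90778)) = +10.732 rad/s; magnitude 10.732 rad/s.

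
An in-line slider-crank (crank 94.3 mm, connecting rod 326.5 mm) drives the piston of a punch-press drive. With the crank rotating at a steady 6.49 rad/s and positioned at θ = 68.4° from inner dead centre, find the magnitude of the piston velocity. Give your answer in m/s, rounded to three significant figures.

0.632

ω = 6.49 rad/s
For an in-line slider-crank, x = r cosθ + √(L² − r² sin²θ), so v = −rω sinθ·[1 + r cosθ/√(L² − r² sin²θ)].
With r = 0.0943 m, L = 0.3265 m, θ = 68.4°: √(L² − r² sin²θ) = 0.31451 m.
v = −0.0943·6.49·0.92978·[1 + 0.0943·0.36812/0.31451] = -0.63184 m/s.
|v| = 0.63184 m/s.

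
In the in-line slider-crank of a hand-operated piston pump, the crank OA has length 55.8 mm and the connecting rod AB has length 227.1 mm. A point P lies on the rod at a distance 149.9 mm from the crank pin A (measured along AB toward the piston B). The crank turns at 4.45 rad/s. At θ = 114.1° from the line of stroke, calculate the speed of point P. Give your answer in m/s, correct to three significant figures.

0.214

ω = 4.45 rad/s.  Crank-pin speed |V_A| = rω = 0.24831 m/s, perpendicular to OA.
Rod angle: sinφ = −(r/L) sinθ ⇒ φ = -12.961°; ω_rod = −rω cosθ/√(L²−r²sin²θ) = +0.45814 rad/s.
V_P = V_A + ω_rod × AP, with AP = 0.1499 m along the rod.
Components: V_Px = −rω sinθ − a·ω_rod·sinφ = -0.21126 m/s;  V_Py = rω cosθ + a·ω_rod·cosφ = -0.034467 m/s.
|V_P| = √(V_Px² + V_Py²) = 0.21406 m/s.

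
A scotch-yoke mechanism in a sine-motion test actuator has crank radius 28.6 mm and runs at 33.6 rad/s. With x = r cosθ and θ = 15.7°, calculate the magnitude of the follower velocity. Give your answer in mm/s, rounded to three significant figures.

260

ω = 33.6 rad/s
x = r cosθ ⇒ ẋ = −rω sinθ.
|v| = rω|sinθ| = 0.0286·33.6·|sin 15.7°| = 0.26004 m/s = 260.04 mm/s.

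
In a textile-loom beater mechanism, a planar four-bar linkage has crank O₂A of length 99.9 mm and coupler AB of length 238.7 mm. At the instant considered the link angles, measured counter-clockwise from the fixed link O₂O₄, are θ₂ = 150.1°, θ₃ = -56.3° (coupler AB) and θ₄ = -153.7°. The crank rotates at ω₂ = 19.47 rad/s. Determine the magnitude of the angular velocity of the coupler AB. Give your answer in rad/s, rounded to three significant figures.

ω₂ = 19.47 rad/s
Differentiating the loop-closure r₂e^{iθ₂}+r₃e^{iθ₃}=r₁+r₄e^{iθ₄} gives r₂ω₂e^{iθ₂}+r₃ω₃e^{iθ₃}=r₄ω₄e^{iθ₄}.
Eliminating the other unknown: ω₃ = r₂ω₂ sin(θ₄−θ₂) / [r₃ sin(θ₃−θ₄)].
Numerator sine = +0.83098; denominator sine = +0.99167.
Result = 0.0999·19.47·(+0.83098) / (0.2387·(+0.99167)) = +6.8282 rad/s; magnitude 6.8282 rad/s.

6.83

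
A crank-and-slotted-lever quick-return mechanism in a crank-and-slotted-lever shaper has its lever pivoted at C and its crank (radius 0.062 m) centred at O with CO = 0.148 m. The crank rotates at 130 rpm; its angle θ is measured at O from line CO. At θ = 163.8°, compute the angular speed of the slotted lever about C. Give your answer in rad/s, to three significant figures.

8.32

ω = 13.61 rad/s (from 130 rpm).
Crank pin A relative to C: A = (d + r cosθ, r sinθ); lever angle φ = atan2(r sinθ, d + r cosθ).
Differentiating tanφ: φ̇ = rω(d cosθ + r)/(d² + r² + 2dr cosθ).
d² + r² + 2dr cosθ = |CA|² = 0.00812469 m²;  d cosθ + r = -0.080123 m.
|ω_lever| = |0.062·13.61·-0.080123| / 0.00812469 = 8.3237 rad/s.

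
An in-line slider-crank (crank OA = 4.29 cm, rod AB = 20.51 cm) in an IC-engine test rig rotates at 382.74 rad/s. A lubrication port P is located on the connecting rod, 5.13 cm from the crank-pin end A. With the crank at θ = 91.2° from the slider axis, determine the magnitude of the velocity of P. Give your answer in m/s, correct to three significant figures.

16.4

ω = 382.7 rad/s.  Crank-pin speed |V_A| = rω = 16.42 m/s, perpendicular to OA.
Rod angle: sinφ = −(r/L) sinθ ⇒ φ = -12.071°; ω_rod = −rω cosθ/√(L²−r²sin²θ) = +1.7145 rad/s.
V_P = V_A + ω_rod × AP, with AP = 0.0513 m along the rod.
Components: V_Px = −rω sinθ − a·ω_rod·sinφ = -16.398 m/s;  V_Py = rω cosθ + a·ω_rod·cosφ = -0.25786 m/s.
|V_P| = √(V_Px² + V_Py²) = 16.4 m/s.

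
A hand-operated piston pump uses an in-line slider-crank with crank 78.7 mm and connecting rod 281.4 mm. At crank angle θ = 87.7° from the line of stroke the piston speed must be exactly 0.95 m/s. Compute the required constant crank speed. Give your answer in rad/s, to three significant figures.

For an in-line slider-crank, |v_piston| = rω|sinθ|·[1 + r cosθ/√(L² − r² sin²θ)].
With r = 0.0787 m, L = 0.2814 m, θ = 87.7°: the bracketed kinematic factor |dx/dθ| = 0.079556 m.
ω = v/|dx/dθ| = 0.95/0.079556 = 11.941 rad/s.

11.9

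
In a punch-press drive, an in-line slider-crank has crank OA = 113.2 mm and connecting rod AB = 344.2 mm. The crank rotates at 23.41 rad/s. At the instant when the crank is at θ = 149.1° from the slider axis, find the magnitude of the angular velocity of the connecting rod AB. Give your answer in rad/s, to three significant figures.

6.70

ω = 23.41 rad/s
The rod makes angle φ with the slider axis where L sinφ = r sinθ; differentiating, L cosφ·φ̇ = r ω cosθ.
L cosφ = √(L² − r² sin²θ) = 0.33926 m.
|ω_rod| = r ω |cosθ| / √(L² − r² sin²θ) = 0.1132·23.41·0.85806/0.33926 = 6.7026 rad/s.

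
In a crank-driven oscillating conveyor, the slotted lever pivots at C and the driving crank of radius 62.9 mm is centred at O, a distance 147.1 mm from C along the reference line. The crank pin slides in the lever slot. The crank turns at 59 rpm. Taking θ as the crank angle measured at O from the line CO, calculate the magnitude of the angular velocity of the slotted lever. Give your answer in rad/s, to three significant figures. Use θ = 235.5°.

0.525

ω = 6.178 rad/s (from 59 rpm).
Crank pin A relative to C: A = (d + r cosθ, r sinθ); lever angle φ = atan2(r sinθ, d + r cosθ).
Differentiating tanφ: φ̇ = rω(d cosθ + r)/(d² + r² + 2dr cosθ).
d² + r² + 2dr cosθ = |CA|² = 0.0151134 m²;  d cosθ + r = -0.020418 m.
|ω_lever| = |0.0629·6.178·-0.020418| / 0.0151134 = 0.52504 rad/s.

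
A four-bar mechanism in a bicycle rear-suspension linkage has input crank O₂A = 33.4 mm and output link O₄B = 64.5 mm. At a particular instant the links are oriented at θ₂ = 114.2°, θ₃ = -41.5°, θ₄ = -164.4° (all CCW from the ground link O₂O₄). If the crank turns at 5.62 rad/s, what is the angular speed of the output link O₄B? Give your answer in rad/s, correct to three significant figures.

ω₂ = 5.62 rad/s
Differentiating the loop-closure r₂e^{iθ₂}+r₃e^{iθ₃}=r₁+r₄e^{iθ₄} gives r₂ω₂e^{iθ₂}+r₃ω₃e^{iθ₃}=r₄ω₄e^{iθ₄}.
Eliminating the other unknown: ω₄ = r₂ω₂ sin(θ₂−θ₃) / [r₄ sin(θ₄−θ₃)].
Numerator sine = +0.41151; denominator sine = -0.83962.
Result = 0.0334·5.62·(+0.41151) / (0.0645·(-0.83962)) = -1.4263 rad/s; magnitude 1.4263 rad/s.

1.43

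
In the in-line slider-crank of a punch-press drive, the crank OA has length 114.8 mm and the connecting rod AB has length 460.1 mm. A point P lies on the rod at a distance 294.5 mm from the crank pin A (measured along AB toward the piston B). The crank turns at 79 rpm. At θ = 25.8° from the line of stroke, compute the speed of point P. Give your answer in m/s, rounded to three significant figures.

0.564

ω = 8.273 rad/s.  Crank-pin speed |V_A| = rω = 0.94972 m/s, perpendicular to OA.
Rod angle: sinφ = −(r/L) sinθ ⇒ φ = -6.234°; ω_rod = −rω cosθ/√(L²−r²sin²θ) = -1.8695 rad/s.
V_P = V_A + ω_rod × AP, with AP = 0.2945 m along the rod.
Components: V_Px = −rω sinθ − a·ω_rod·sinφ = -0.47314 m/s;  V_Py = rω cosθ + a·ω_rod·cosφ = +0.30775 m/s.
|V_P| = √(V_Px² + V_Py²) = 0.56442 m/s.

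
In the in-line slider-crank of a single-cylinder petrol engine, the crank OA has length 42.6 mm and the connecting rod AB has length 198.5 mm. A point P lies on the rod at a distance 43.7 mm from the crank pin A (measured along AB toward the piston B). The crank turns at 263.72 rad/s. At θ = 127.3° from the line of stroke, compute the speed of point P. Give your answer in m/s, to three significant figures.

10.2

ω = 263.7 rad/s.  Crank-pin speed |V_A| = rω = 11.234 m/s, perpendicular to OA.
Rod angle: sinφ = −(r/L) sinθ ⇒ φ = -9.829°; ω_rod = −rω cosθ/√(L²−r²sin²θ) = +34.808 rad/s.
V_P = V_A + ω_rod × AP, with AP = 0.0437 m along the rod.
Components: V_Px = −rω sinθ − a·ω_rod·sinφ = -8.677 m/s;  V_Py = rω cosθ + a·ω_rod·cosφ = -5.3092 m/s.
|V_P| = √(V_Px² + V_Py²) = 10.172 m/s.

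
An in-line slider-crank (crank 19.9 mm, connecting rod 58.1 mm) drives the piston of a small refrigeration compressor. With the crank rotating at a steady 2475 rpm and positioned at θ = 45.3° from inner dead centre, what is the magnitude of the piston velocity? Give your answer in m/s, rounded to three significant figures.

4.58

ω = 2π·2475/60 = 259.2 rad/s
For an in-line slider-crank, x = r cosθ + √(L² − r² sin²θ), so v = −rω sinθ·[1 + r cosθ/√(L² − r² sin²θ)].
With r = 0.0199 m, L = 0.0581 m, θ = 45.3°: √(L² − r² sin²θ) = 0.056352 m.
v = −0.0199·259.2·0.71080·[1 + 0.0199·0.70339/0.056352] = -4.5767 m/s.
|v| = 4.5767 m/s.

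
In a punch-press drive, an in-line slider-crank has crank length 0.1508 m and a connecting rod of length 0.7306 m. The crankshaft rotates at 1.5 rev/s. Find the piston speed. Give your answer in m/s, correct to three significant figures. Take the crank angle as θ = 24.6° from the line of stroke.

0.703

ω = 2π·1.5 = 9.425 rad/s
For an in-line slider-crank, x = r cosθ + √(L² − r² sin²θ), so v = −rω sinθ·[1 + r cosθ/√(L² − r² sin²θ)].
With r = 0.1508 m, L = 0.7306 m, θ = 24.6°: √(L² − r² sin²θ) = 0.7279 m.
v = −0.1508·9.425·0.41628·[1 + 0.1508·0.90924/0.7279] = -0.70309 m/s.
|v| = 0.70309 m/s.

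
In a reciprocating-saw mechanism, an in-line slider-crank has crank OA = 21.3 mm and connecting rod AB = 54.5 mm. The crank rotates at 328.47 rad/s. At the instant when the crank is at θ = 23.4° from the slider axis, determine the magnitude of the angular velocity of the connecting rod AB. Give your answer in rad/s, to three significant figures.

119

ω = 328.5 rad/s
The rod makes angle φ with the slider axis where L sinφ = r sinθ; differentiating, L cosφ·φ̇ = r ω cosθ.
L cosφ = √(L² − r² sin²θ) = 0.053839 m.
|ω_rod| = r ω |cosθ| / √(L² − r² sin²θ) = 0.0213·328.5·0.91775/0.053839 = 119.26 rad/s.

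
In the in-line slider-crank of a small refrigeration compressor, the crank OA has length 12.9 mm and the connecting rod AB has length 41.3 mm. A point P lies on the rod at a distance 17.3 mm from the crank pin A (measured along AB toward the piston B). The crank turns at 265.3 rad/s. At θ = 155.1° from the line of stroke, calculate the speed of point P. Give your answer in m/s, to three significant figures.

2.21

ω = 265.3 rad/s.  Crank-pin speed |V_A| = rω = 3.4224 m/s, perpendicular to OA.
Rod angle: sinφ = −(r/L) sinθ ⇒ φ = -7.557°; ω_rod = −rω cosθ/√(L²−r²sin²θ) = +75.822 rad/s.
V_P = V_A + ω_rod × AP, with AP = 0.0173 m along the rod.
Components: V_Px = −rω sinθ − a·ω_rod·sinφ = -1.2684 m/s;  V_Py = rω cosθ + a·ω_rod·cosφ = -1.8039 m/s.
|V_P| = √(V_Px² + V_Py²) = 2.2052 m/s.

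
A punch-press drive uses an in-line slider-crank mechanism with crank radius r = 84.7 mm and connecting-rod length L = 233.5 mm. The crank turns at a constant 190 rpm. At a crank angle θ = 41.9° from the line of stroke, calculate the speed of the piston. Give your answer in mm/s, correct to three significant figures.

1440

ω = 2π·190/60 = 19.9 rad/s
For an in-line slider-crank, x = r cosθ + √(L² − r² sin²θ), so v = −rω sinθ·[1 + r cosθ/√(L² − r² sin²θ)].
With r = 0.0847 m, L = 0.2335 m, θ = 41.9°: √(L² − r² sin²θ) = 0.22654 m.
v = −0.0847·19.9·0.66783·[1 + 0.0847·0.74431/0.22654] = -1.4387 m/s.
|v| = 1.4387 m/s = 1438.7 mm/s.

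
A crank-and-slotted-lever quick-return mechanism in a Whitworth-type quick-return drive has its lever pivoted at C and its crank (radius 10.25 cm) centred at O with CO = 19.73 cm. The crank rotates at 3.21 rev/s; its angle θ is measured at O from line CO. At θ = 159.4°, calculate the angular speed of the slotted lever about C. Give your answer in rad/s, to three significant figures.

14.7

ω = 20.17 rad/s (from 3.21 rev/s).
Crank pin A relative to C: A = (d + r cosθ, r sinθ); lever angle φ = atan2(r sinθ, d + r cosθ).
Differentiating tanφ: φ̇ = rω(d cosθ + r)/(d² + r² + 2dr cosθ).
d² + r² + 2dr cosθ = |CA|² = 0.0115732 m²;  d cosθ + r = -0.082185 m.
|ω_lever| = |0.1025·20.17·-0.082185| / 0.0115732 = 14.681 rad/s.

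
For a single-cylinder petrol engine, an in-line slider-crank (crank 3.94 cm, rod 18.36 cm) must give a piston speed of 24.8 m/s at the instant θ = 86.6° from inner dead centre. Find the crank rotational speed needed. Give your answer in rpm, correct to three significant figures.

5940

For an in-line slider-crank, |v_piston| = rω|sinθ|·[1 + r cosθ/√(L² − r² sin²θ)].
With r = 0.0394 m, L = 0.1836 m, θ = 86.6°: the bracketed kinematic factor |dx/dθ| = 0.039843 m.
ω = v/|dx/dθ| = 24.8/0.039843 = 622.44 rad/s.
N = 60ω/(2π) = 5943.9 rpm.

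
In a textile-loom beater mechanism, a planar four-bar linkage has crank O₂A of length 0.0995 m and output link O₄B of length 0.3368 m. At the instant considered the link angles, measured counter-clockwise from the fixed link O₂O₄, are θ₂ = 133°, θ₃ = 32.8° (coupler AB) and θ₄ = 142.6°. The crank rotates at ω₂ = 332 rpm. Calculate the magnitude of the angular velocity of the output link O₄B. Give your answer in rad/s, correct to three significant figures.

ω₂ = 34.77 rad/s (from 332 rpm).
Differentiating the loop-closure r₂e^{iθ₂}+r₃e^{iθ₃}=r₁+r₄e^{iθ₄} gives r₂ω₂e^{iθ₂}+r₃ω₃e^{iθ₃}=r₄ω₄e^{iθ₄}.
Eliminating the other unknown: ω₄ = r₂ω₂ sin(θ₂−θ₃) / [r₄ sin(θ₄−θ₃)].
Numerator sine = +0.98420; denominator sine = +0.94088.
Result = 0.0995·34.77·(+0.98420) / (0.3368·(+0.94088)) = +10.744 rad/s; magnitude 10.744 rad/s.

10.7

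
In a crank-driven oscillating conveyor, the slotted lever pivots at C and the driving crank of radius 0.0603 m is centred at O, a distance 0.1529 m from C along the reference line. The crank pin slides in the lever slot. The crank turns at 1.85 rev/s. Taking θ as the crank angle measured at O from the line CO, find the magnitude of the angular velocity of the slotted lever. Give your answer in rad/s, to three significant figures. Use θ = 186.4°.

ω = 11.62 rad/s (from 1.85 rev/s).
Crank pin A relative to C: A = (d + r cosθ, r sinθ); lever angle φ = atan2(r sinθ, d + r cosθ).
Differentiating tanφ: φ̇ = rω(d cosθ + r)/(d² + r² + 2dr cosθ).
d² + r² + 2dr cosθ = |CA|² = 0.00868968 m²;  d cosθ + r = -0.091647 m.
|ω_lever| = |0.0603·11.62·-0.091647| / 0.00868968 = 7.3924 rad/s.

7.39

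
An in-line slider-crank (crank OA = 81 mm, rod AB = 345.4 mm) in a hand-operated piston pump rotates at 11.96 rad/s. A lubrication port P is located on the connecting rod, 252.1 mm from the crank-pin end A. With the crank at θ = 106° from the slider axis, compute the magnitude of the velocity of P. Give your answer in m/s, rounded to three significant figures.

0.889

ω = 11.96 rad/s.  Crank-pin speed |V_A| = rω = 0.96876 m/s, perpendicular to OA.
Rod angle: sinφ = −(r/L) sinθ ⇒ φ = -13.028°; ω_rod = −rω cosθ/√(L²−r²sin²θ) = +0.79352 rad/s.
V_P = V_A + ω_rod × AP, with AP = 0.2521 m along the rod.
Components: V_Px = −rω sinθ − a·ω_rod·sinφ = -0.88614 m/s;  V_Py = rω cosθ + a·ω_rod·cosφ = -0.07213 m/s.
|V_P| = √(V_Px² + V_Py²) = 0.88907 m/s.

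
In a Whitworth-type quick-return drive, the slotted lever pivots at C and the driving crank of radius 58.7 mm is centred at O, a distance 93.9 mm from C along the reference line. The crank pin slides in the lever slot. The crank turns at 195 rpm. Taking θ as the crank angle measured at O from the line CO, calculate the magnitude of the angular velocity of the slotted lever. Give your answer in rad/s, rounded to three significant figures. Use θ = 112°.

ω = 20.42 rad/s (from 195 rpm).
Crank pin A relative to C: A = (d + r cosθ, r sinθ); lever angle φ = atan2(r sinθ, d + r cosθ).
Differentiating tanφ: φ̇ = rω(d cosθ + r)/(d² + r² + 2dr cosθ).
d² + r² + 2dr cosθ = |CA|² = 0.00813329 m²;  d cosθ + r = +0.023524 m.
|ω_lever| = |0.0587·20.42·+0.023524| / 0.00813329 = 3.467 rad/s.

3.47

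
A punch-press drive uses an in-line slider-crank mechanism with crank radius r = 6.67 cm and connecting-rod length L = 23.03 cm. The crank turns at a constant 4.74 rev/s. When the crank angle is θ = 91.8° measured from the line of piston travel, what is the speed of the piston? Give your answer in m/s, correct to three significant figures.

1.97

ω = 2π·4.74 = 29.78 rad/s
For an in-line slider-crank, x = r cosθ + √(L² − r² sin²θ), so v = −rω sinθ·[1 + r cosθ/√(L² − r² sin²θ)].
With r = 0.0667 m, L = 0.2303 m, θ = 91.8°: √(L² − r² sin²θ) = 0.22044 m.
v = −0.0667·29.78·0.99951·[1 + 0.0667·-0.03141/0.22044] = -1.9666 m/s.
|v| = 1.9666 m/s.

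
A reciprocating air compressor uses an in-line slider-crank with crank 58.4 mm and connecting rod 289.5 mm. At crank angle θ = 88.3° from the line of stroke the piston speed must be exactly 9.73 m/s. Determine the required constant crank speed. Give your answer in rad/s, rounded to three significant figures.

166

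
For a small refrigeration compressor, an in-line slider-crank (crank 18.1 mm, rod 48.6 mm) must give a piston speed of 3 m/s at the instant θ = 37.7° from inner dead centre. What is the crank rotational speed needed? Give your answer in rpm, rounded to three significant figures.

1990

For an in-line slider-crank, |v_piston| = rω|sinθ|·[1 + r cosθ/√(L² − r² sin²θ)].
With r = 0.0181 m, L = 0.0486 m, θ = 37.7°: the bracketed kinematic factor |dx/dθ| = 0.014418 m.
ω = v/|dx/dθ| = 3/0.014418 = 208.07 rad/s.
N = 60ω/(2π) = 1986.9 rpm.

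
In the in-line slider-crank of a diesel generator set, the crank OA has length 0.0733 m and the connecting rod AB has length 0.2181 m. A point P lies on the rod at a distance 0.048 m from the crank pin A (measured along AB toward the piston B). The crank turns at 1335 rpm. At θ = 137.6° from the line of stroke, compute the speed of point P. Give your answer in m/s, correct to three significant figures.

8.80

ω = 139.8 rad/s.  Crank-pin speed |V_A| = rω = 10.247 m/s, perpendicular to OA.
Rod angle: sinφ = −(r/L) sinθ ⇒ φ = -13.098°; ω_rod = −rω cosθ/√(L²−r²sin²θ) = +35.623 rad/s.
V_P = V_A + ω_rod × AP, with AP = 0.048 m along the rod.
Components: V_Px = −rω sinθ − a·ω_rod·sinφ = -6.5223 m/s;  V_Py = rω cosθ + a·ω_rod·cosφ = -5.9018 m/s.
|V_P| = √(V_Px² + V_Py²) = 8.7962 m/s.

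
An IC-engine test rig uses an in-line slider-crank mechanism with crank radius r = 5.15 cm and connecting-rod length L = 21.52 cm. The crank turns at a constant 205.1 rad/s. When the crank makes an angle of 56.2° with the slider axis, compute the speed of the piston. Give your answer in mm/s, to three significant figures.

9970

ω = 205.1 rad/s
For an in-line slider-crank, x = r cosθ + √(L² − r² sin²θ), so v = −rω sinθ·[1 + r cosθ/√(L² − r² sin²θ)].
With r = 0.0515 m, L = 0.2152 m, θ = 56.2°: √(L² − r² sin²θ) = 0.2109 m.
v = −0.0515·205.1·0.83098·[1 + 0.0515·0.55630/0.2109] = -9.9697 m/s.
|v| = 9.9697 m/s = 9969.7 mm/s.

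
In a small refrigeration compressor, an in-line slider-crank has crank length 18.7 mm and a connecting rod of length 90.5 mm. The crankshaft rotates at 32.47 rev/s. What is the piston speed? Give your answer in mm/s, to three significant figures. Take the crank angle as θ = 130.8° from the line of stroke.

2490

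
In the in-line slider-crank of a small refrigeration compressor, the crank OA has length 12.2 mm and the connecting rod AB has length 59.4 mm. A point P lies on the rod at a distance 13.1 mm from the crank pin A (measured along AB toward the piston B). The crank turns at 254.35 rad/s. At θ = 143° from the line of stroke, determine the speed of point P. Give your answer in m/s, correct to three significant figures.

ω = 254.3 rad/s.  Crank-pin speed |V_A| = rω = 3.1031 m/s, perpendicular to OA.
Rod angle: sinφ = −(r/L) sinθ ⇒ φ = -7.100°; ω_rod = −rω cosθ/√(L²−r²sin²θ) = +42.043 rad/s.
V_P = V_A + ω_rod × AP, with AP = 0.0131 m along the rod.
Components: V_Px = −rω sinθ − a·ω_rod·sinφ = -1.7994 m/s;  V_Py = rω cosθ + a·ω_rod·cosφ = -1.9317 m/s.
|V_P| = √(V_Px² + V_Py²) = 2.6399 m/s.

2.64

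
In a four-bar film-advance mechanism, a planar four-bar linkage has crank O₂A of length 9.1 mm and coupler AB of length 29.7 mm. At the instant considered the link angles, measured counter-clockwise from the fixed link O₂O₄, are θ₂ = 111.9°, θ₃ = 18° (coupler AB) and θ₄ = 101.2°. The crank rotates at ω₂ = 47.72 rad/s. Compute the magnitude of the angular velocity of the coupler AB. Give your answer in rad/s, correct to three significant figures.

ω₂ = 47.72 rad/s
Differentiating the loop-closure r₂e^{iθ₂}+r₃e^{iθ₃}=r₁+r₄e^{iθ₄} gives r₂ω₂e^{iθ₂}+r₃ω₃e^{iθ₃}=r₄ω₄e^{iθ₄}.
Eliminating the other unknown: ω₃ = r₂ω₂ sin(θ₄−θ₂) / [r₃ sin(θ₃−θ₄)].
Numerator sine = -0.18567; denominator sine = -0.99297.
Result = 0.0091·47.72·(-0.18567) / (0.0297·(-0.99297)) = +2.7339 rad/s; magnitude 2.7339 rad/s.

2.73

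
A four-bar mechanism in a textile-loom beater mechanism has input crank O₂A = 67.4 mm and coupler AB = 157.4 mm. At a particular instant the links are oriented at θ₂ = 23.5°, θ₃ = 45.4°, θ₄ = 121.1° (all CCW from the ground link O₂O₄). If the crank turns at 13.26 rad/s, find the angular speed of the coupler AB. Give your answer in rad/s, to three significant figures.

ω₂ = 13.26 rad/s
Differentiating the loop-closure r₂e^{iθ₂}+r₃e^{iθ₃}=r₁+r₄e^{iθ₄} gives r₂ω₂e^{iθ₂}+r₃ω₃e^{iθ₃}=r₄ω₄e^{iθ₄}.
Eliminating the other unknown: ω₃ = r₂ω₂ sin(θ₄−θ₂) / [r₃ sin(θ₃−θ₄)].
Numerator sine = +0.99122; denominator sine = -0.96902.
Result = 0.0674·13.26·(+0.99122) / (0.1574·(-0.96902)) = -5.8081 rad/s; magnitude 5.8081 rad/s.

5.81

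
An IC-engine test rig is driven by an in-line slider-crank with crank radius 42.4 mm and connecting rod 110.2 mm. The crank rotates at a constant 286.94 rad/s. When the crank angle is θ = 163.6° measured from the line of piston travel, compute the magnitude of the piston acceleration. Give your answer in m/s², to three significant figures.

ω = 286.9 rad/s
x(θ) = r cosθ + √(L² − r² sin²θ); with ω constant, a = ω²·d²x/dθ².
d²x/dθ² = −r cosθ − r²(cos2θ)/√u − r⁴ sin²2θ/(4u^{3/2}),  u = L² − r² sin²θ = 0.0120007 m².
Substituting r = 0.0424 m, L = 0.1102 m, θ = 163.6°: d²x/dθ² = +0.0267 m.
a = ω²·d²x/dθ² = (286.9)²·(+0.0267) = +2198.4 m/s²;  |a| = 2198.4 m/s².

2200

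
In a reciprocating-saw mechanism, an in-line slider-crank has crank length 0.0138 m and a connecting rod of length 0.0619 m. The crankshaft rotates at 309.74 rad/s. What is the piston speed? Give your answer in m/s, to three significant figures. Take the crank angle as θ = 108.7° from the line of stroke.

ω = 309.7 rad/s
For an in-line slider-crank, x = r cosθ + √(L² − r² sin²θ), so v = −rω sinθ·[1 + r cosθ/√(L² − r² sin²θ)].
With r = 0.0138 m, L = 0.0619 m, θ = 108.7°: √(L² − r² sin²θ) = 0.060504 m.
v = −0.0138·309.7·0.94721·[1 + 0.0138·-0.32061/0.060504] = -3.7527 m/s.
|v| = 3.7527 m/s.

3.75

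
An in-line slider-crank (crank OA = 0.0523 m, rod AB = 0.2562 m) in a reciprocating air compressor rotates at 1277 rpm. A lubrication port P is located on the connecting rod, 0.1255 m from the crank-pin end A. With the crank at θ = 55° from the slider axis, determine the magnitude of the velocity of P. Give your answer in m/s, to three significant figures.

6.40

ω = 133.7 rad/s.  Crank-pin speed |V_A| = rω = 6.9939 m/s, perpendicular to OA.
Rod angle: sinφ = −(r/L) sinθ ⇒ φ = -9.626°; ω_rod = −rω cosθ/√(L²−r²sin²θ) = -15.882 rad/s.
V_P = V_A + ω_rod × AP, with AP = 0.1255 m along the rod.
Components: V_Px = −rω sinθ − a·ω_rod·sinφ = -6.0624 m/s;  V_Py = rω cosθ + a·ω_rod·cosφ = +2.0465 m/s.
|V_P| = √(V_Px² + V_Py²) = 6.3985 m/s.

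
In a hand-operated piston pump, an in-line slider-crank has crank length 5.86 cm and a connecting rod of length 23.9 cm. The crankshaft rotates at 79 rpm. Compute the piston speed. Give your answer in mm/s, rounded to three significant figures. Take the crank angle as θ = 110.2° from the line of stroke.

ω = 2π·79/60 = 8.273 rad/s
For an in-line slider-crank, x = r cosθ + √(L² − r² sin²θ), so v = −rω sinθ·[1 + r cosθ/√(L² − r² sin²θ)].
With r = 0.0586 m, L = 0.239 m, θ = 110.2°: √(L² − r² sin²θ) = 0.23259 m.
v = −0.0586·8.273·0.93849·[1 + 0.0586·-0.34530/0.23259] = -0.41539 m/s.
|v| = 0.41539 m/s = 415.39 mm/s.

415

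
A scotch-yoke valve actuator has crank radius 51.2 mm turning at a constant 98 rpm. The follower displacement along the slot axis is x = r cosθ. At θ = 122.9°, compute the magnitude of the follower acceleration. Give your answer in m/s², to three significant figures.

2.93

ω = 10.26 rad/s (from 98 rpm).
x = r cosθ ⇒ ẍ = −rω² cosθ (ω constant).
|a| = rω²|cosθ| = 0.0512·(10.26)²·|cos 122.9°| = 2.929 m/s².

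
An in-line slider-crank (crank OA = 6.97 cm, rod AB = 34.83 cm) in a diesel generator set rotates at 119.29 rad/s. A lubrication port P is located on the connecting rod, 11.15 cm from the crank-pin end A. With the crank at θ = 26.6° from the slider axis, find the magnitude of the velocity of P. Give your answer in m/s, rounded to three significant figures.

6.41

ω = 119.3 rad/s.  Crank-pin speed |V_A| = rω = 8.3145 m/s, perpendicular to OA.
Rod angle: sinφ = −(r/L) sinθ ⇒ φ = -5.141°; ω_rod = −rω cosθ/√(L²−r²sin²θ) = -21.431 rad/s.
V_P = V_A + ω_rod × AP, with AP = 0.1115 m along the rod.
Components: V_Px = −rω sinθ − a·ω_rod·sinφ = -3.937 m/s;  V_Py = rω cosθ + a·ω_rod·cosφ = +5.0545 m/s.
|V_P| = √(V_Px² + V_Py²) = 6.4069 m/s.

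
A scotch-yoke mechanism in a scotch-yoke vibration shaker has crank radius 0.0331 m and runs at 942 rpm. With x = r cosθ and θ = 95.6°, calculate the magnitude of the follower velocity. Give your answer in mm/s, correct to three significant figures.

3250

ω = 98.65 rad/s (from 942 rpm).
x = r cosθ ⇒ ẋ = −rω sinθ.
|v| = rω|sinθ| = 0.0331·98.65·|sin 95.6°| = 3.2496 m/s = 3249.6 mm/s.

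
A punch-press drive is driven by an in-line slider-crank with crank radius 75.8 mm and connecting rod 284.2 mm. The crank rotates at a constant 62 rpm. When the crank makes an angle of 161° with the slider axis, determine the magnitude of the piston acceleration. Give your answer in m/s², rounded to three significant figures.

2.34

ω = 2π·62/60 = 6.493 rad/s
x(θ) = r cosθ + √(L² − r² sin²θ); with ω constant, a = ω²·d²x/dθ².
d²x/dθ² = −r cosθ − r²(cos2θ)/√u − r⁴ sin²2θ/(4u^{3/2}),  u = L² − r² sin²θ = 0.0801606 m².
Substituting r = 0.0758 m, L = 0.2842 m, θ = 161°: d²x/dθ² = +0.055541 m.
a = ω²·d²x/dθ² = (6.493)²·(+0.055541) = +2.3413 m/s²;  |a| = 2.3413 m/s².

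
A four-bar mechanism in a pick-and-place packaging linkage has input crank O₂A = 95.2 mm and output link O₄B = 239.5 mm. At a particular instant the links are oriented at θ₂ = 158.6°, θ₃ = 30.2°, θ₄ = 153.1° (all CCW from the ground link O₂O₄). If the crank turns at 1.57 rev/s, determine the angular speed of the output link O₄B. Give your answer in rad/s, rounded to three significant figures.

ω₂ = 9.865 rad/s (from 1.57 rev/s).
Differentiating the loop-closure r₂e^{iθ₂}+r₃e^{iθ₃}=r₁+r₄e^{iθ₄} gives r₂ω₂e^{iθ₂}+r₃ω₃e^{iθ₃}=r₄ω₄e^{iθ₄}.
Eliminating the other unknown: ω₄ = r₂ω₂ sin(θ₂−θ₃) / [r₄ sin(θ₄−θ₃)].
Numerator sine = +0.78369; denominator sine = +0.83962.
Result = 0.0952·9.865·(+0.78369) / (0.2395·(+0.83962)) = +3.6599 rad/s; magnitude 3.6599 rad/s.

3.66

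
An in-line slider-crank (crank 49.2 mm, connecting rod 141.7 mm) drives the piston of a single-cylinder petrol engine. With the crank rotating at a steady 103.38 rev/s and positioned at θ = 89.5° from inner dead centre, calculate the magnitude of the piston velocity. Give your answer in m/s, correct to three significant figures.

ω = 2π·103 = 649.6 rad/s
For an in-line slider-crank, x = r cosθ + √(L² − r² sin²θ), so v = −rω sinθ·[1 + r cosθ/√(L² − r² sin²θ)].
With r = 0.0492 m, L = 0.1417 m, θ = 89.5°: √(L² − r² sin²θ) = 0.13289 m.
v = −0.0492·649.6·0.99996·[1 + 0.0492·0.00873/0.13289] = -32.06 m/s.
|v| = 32.06 m/s.

32.1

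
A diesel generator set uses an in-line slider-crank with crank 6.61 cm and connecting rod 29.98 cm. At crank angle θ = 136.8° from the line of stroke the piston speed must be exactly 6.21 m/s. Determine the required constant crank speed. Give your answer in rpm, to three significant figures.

For an in-line slider-crank, |v_piston| = rω|sinθ|·[1 + r cosθ/√(L² − r² sin²θ)].
With r = 0.0661 m, L = 0.2998 m, θ = 136.8°: the bracketed kinematic factor |dx/dθ| = 0.037892 m.
ω = v/|dx/dθ| = 6.21/0.037892 = 163.89 rad/s.
N = 60ω/(2π) = 1565 rpm.

1570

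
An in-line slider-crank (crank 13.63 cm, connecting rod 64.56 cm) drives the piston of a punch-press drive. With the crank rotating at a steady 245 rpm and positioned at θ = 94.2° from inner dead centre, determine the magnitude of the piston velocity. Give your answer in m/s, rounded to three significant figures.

ω = 2π·245/60 = 25.66 rad/s
For an in-line slider-crank, x = r cosθ + √(L² − r² sin²θ), so v = −rω sinθ·[1 + r cosθ/√(L² − r² sin²θ)].
With r = 0.1363 m, L = 0.6456 m, θ = 94.2°: √(L² − r² sin²θ) = 0.63113 m.
v = −0.1363·25.66·0.99731·[1 + 0.1363·-0.07324/0.63113] = -3.4324 m/s.
|v| = 3.4324 m/s.

3.43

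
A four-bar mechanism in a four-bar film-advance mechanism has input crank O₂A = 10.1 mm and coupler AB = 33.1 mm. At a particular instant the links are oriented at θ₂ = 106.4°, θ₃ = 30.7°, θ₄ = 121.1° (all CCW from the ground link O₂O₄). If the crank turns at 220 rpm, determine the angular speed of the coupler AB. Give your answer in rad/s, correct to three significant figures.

ω₂ = 23.04 rad/s (from 220 rpm).
Differentiating the loop-closure r₂e^{iθ₂}+r₃e^{iθ₃}=r₁+r₄e^{iθ₄} gives r₂ω₂e^{iθ₂}+r₃ω₃e^{iθ₃}=r₄ω₄e^{iθ₄}.
Eliminating the other unknown: ω₃ = r₂ω₂ sin(θ₄−θ₂) / [r₃ sin(θ₃−θ₄)].
Numerator sine = +0.25376; denominator sine = -0.99998.
Result = 0.0101·23.04·(+0.25376) / (0.0331·(-0.99998)) = -1.7839 rad/s; magnitude 1.7839 rad/s.

1.78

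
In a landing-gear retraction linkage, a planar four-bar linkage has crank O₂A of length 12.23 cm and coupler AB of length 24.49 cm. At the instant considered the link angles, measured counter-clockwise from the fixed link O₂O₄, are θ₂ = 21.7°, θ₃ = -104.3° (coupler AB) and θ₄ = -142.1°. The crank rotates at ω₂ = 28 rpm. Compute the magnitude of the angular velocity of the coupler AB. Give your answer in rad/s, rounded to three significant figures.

ω₂ = 2.932 rad/s (from 28 rpm).
Differentiating the loop-closure r₂e^{iθ₂}+r₃e^{iθ₃}=r₁+r₄e^{iθ₄} gives r₂ω₂e^{iθ₂}+r₃ω₃e^{iθ₃}=r₄ω₄e^{iθ₄}.
Eliminating the other unknown: ω₃ = r₂ω₂ sin(θ₄−θ₂) / [r₃ sin(θ₃−θ₄)].
Numerator sine = -0.27899; denominator sine = +0.61291.
Result = 0.1223·2.932·(-0.27899) / (0.2449·(+0.61291)) = -0.66653 rad/s; magnitude 0.66653 rad/s.

0.667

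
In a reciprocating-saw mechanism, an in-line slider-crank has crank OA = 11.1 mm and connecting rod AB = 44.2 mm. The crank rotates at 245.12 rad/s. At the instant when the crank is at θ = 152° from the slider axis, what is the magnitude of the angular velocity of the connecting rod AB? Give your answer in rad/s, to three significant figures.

54.7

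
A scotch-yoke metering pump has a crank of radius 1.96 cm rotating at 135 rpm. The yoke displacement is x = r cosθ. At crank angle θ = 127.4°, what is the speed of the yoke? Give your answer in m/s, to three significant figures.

0.220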